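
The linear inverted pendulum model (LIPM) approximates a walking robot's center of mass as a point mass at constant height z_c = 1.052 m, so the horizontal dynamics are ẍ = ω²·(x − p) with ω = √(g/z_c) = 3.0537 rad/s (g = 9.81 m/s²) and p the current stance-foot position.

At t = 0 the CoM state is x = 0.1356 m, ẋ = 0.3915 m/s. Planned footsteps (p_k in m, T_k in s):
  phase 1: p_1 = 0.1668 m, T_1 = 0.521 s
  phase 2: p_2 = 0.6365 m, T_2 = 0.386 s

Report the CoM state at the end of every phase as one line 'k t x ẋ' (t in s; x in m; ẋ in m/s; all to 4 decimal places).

1 0.5210 0.3886 0.7766
2 0.9070 0.5697 0.2679

phase 1: p=0.1668, T=0.521, ωT=1.590978, cosh=2.556136, sinh=2.352410; start (x,ẋ)=(0.135600, 0.391500) → end (x,ẋ)=(0.388640, 0.776600)
phase 2: p=0.6365, T=0.386, ωT=1.178728, cosh=1.778954, sinh=1.471284; start (x,ẋ)=(0.388640, 0.776600) → end (x,ẋ)=(0.569737, 0.267934)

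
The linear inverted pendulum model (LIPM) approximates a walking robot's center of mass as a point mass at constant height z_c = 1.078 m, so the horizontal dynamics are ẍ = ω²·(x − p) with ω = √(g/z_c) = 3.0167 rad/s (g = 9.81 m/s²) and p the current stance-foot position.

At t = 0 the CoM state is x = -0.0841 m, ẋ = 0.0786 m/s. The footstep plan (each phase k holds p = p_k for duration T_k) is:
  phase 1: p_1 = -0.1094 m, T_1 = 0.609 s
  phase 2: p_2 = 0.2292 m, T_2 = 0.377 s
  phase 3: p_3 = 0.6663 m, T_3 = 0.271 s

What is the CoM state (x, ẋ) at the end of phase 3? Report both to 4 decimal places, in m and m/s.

phase 1: p=-0.1094, T=0.609, ωT=1.837170, cosh=3.219007, sinh=3.059739; start (x,ẋ)=(-0.084100, 0.078600) → end (x,ẋ)=(0.051762, 0.486541)
phase 2: p=0.2292, T=0.377, ωT=1.137296, cosh=1.719505, sinh=1.398820; start (x,ẋ)=(0.051762, 0.486541) → end (x,ẋ)=(0.149700, 0.087854)
phase 3: p=0.6663, T=0.271, ωT=0.817526, cosh=1.353206, sinh=0.911683; start (x,ẋ)=(0.149700, 0.087854) → end (x,ẋ)=(-0.006215, -1.301907)

x = -0.0062, ẋ = -1.3019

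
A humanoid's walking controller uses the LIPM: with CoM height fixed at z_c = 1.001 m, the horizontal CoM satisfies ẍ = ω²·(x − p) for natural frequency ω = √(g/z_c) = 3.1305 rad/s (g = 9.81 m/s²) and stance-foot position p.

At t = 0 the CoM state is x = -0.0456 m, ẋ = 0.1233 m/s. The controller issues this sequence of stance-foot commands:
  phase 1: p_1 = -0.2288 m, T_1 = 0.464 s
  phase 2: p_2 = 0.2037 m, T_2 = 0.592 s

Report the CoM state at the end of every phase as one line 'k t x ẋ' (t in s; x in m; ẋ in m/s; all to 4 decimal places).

1 0.4640 0.2637 1.4364
2 1.0560 1.8277 5.2796

phase 1: p=-0.2288, T=0.464, ωT=1.452552, cosh=2.253990, sinh=2.020018; start (x,ẋ)=(-0.045600, 0.123300) → end (x,ẋ)=(0.263693, 1.436413)
phase 2: p=0.2037, T=0.592, ωT=1.853256, cosh=3.268643, sinh=3.111917; start (x,ẋ)=(0.263693, 1.436413) → end (x,ẋ)=(1.827681, 5.279561)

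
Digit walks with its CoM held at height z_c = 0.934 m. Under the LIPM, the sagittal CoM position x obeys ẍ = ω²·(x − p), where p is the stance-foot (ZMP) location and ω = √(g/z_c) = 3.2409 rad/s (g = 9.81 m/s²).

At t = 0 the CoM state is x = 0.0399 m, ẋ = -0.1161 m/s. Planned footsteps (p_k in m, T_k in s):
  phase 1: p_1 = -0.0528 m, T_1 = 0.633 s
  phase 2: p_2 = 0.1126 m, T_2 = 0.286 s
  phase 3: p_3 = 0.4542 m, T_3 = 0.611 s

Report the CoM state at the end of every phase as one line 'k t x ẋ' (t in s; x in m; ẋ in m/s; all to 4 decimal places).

1 0.6330 0.1767 0.6902
2 0.9190 0.4332 1.2299
3 1.5300 1.7249 4.2975

phase 1: p=-0.0528, T=0.633, ωT=2.051490, cosh=3.954012, sinh=3.825469; start (x,ẋ)=(0.039900, -0.116100) → end (x,ẋ)=(0.176696, 0.690230)
phase 2: p=0.1126, T=0.286, ωT=0.926897, cosh=1.461219, sinh=1.065439; start (x,ẋ)=(0.176696, 0.690230) → end (x,ẋ)=(0.433170, 1.229899)
phase 3: p=0.4542, T=0.611, ωT=1.980190, cosh=3.691081, sinh=3.553038; start (x,ẋ)=(0.433170, 1.229899) → end (x,ẋ)=(1.724928, 4.297490)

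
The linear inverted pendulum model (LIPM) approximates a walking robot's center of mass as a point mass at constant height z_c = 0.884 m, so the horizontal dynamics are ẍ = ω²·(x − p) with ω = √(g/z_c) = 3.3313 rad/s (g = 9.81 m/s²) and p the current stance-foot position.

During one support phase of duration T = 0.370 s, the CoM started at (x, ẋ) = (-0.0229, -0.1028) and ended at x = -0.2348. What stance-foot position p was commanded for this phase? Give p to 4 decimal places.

p = 0.1670

ωT = 3.3313·0.370 = 1.232581; cosh(ωT) = 1.860805, sinh(ωT) = 1.569266
x(T) = p + (x₀−p)·cosh(ωT) + (ẋ₀/ω)·sinh(ωT) ⇒ p·(1 − cosh) = x(T) − x₀·cosh − (ẋ₀/ω)·sinh
numerator   = -0.2348 − (-0.0229)·1.860805 − (-0.1028/3.3313)·1.569266 = -0.143762
denominator = 1 − 1.860805 = -0.860805
p = -0.143762 / -0.860805 = 0.1670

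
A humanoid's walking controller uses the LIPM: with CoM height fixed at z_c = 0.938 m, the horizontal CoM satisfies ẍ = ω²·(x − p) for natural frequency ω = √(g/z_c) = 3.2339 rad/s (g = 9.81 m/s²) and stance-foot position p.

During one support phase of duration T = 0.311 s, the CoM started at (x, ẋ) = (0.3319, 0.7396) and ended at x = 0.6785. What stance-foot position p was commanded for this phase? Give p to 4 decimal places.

p = 0.1940

ωT = 3.2339·0.311 = 1.005743; cosh(ωT) = 1.549855, sinh(ωT) = 1.184082
x(T) = p + (x₀−p)·cosh(ωT) + (ẋ₀/ω)·sinh(ωT) ⇒ p·(1 − cosh) = x(T) − x₀·cosh − (ẋ₀/ω)·sinh
numerator   = 0.6785 − (0.3319)·1.549855 − (0.7396/3.2339)·1.184082 = -0.106699
denominator = 1 − 1.549855 = -0.549855
p = -0.106699 / -0.549855 = 0.1940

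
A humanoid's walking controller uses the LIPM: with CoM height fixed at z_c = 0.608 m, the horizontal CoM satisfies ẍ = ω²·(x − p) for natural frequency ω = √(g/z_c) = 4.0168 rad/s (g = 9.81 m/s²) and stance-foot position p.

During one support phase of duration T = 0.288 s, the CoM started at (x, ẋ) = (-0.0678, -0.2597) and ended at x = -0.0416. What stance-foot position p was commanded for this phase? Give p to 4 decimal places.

p = -0.2268

ωT = 4.0168·0.288 = 1.156838; cosh(ωT) = 1.747171, sinh(ωT) = 1.432693
x(T) = p + (x₀−p)·cosh(ωT) + (ẋ₀/ω)·sinh(ωT) ⇒ p·(1 − cosh) = x(T) − x₀·cosh − (ẋ₀/ω)·sinh
numerator   = -0.0416 − (-0.0678)·1.747171 − (-0.2597/4.0168)·1.432693 = 0.169487
denominator = 1 − 1.747171 = -0.747171
p = 0.169487 / -0.747171 = -0.2268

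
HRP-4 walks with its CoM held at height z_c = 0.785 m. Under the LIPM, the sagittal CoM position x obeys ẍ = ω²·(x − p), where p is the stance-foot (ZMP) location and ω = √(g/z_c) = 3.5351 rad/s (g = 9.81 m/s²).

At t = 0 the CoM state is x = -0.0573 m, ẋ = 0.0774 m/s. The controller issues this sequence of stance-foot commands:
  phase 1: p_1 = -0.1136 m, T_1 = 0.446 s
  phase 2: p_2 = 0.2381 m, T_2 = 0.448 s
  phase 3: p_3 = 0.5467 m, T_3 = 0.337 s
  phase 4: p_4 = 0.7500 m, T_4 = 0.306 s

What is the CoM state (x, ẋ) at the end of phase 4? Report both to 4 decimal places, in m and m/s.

x = -0.4712, ẋ = -3.9353

phase 1: p=-0.1136, T=0.446, ωT=1.576655, cosh=2.522703, sinh=2.316038; start (x,ẋ)=(-0.057300, 0.077400) → end (x,ẋ)=(0.079137, 0.656209)
phase 2: p=0.2381, T=0.448, ωT=1.583725, cosh=2.539141, sinh=2.333932; start (x,ẋ)=(0.079137, 0.656209) → end (x,ẋ)=(0.267711, 0.354656)
phase 3: p=0.5467, T=0.337, ωT=1.191329, cosh=1.797634, sinh=1.493817; start (x,ẋ)=(0.267711, 0.354656) → end (x,ẋ)=(0.195046, -0.835739)
phase 4: p=0.7500, T=0.306, ωT=1.081741, cosh=1.644407, sinh=1.305402; start (x,ẋ)=(0.195046, -0.835739) → end (x,ẋ)=(-0.471182, -3.935256)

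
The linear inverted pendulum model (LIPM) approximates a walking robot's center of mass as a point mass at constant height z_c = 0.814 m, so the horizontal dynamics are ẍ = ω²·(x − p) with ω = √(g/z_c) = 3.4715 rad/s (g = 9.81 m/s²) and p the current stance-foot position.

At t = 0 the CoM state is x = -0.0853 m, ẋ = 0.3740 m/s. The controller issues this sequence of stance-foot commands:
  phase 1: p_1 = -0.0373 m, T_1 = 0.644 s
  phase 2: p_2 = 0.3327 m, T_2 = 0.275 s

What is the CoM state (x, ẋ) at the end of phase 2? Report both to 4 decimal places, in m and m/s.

x = 0.5033, ẋ = 1.1091

phase 1: p=-0.0373, T=0.644, ωT=2.235646, cosh=4.729722, sinh=4.622799; start (x,ẋ)=(-0.085300, 0.374000) → end (x,ẋ)=(0.233708, 0.998610)
phase 2: p=0.3327, T=0.275, ωT=0.954662, cosh=1.491368, sinh=1.106426; start (x,ẋ)=(0.233708, 0.998610) → end (x,ẋ)=(0.503340, 1.109070)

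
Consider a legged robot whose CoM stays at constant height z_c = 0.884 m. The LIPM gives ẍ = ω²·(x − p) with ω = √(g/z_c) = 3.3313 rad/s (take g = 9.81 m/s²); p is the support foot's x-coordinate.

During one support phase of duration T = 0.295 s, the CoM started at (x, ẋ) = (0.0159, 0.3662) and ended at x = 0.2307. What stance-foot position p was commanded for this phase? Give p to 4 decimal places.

p = -0.1534

ωT = 3.3313·0.295 = 0.982734; cosh(ωT) = 1.523018, sinh(ωT) = 1.148731
x(T) = p + (x₀−p)·cosh(ωT) + (ẋ₀/ω)·sinh(ωT) ⇒ p·(1 − cosh) = x(T) − x₀·cosh − (ẋ₀/ω)·sinh
numerator   = 0.2307 − (0.0159)·1.523018 − (0.3662/3.3313)·1.148731 = 0.080207
denominator = 1 − 1.523018 = -0.523018
p = 0.080207 / -0.523018 = -0.1534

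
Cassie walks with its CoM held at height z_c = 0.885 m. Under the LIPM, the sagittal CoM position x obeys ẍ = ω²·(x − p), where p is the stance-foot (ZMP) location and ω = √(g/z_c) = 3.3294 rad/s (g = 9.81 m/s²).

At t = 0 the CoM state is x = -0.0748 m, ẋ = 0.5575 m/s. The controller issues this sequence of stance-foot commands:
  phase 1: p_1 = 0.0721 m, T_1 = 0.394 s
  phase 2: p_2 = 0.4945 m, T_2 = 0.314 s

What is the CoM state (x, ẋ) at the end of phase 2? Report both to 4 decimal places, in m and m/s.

x = -0.0869, ẋ = -1.3423

phase 1: p=0.0721, T=0.394, ωT=1.311784, cosh=1.991065, sinh=1.721725; start (x,ẋ)=(-0.074800, 0.557500) → end (x,ẋ)=(0.067911, 0.267942)
phase 2: p=0.4945, T=0.314, ωT=1.045432, cosh=1.598083, sinh=1.246543; start (x,ẋ)=(0.067911, 0.267942) → end (x,ẋ)=(-0.086905, -1.342252)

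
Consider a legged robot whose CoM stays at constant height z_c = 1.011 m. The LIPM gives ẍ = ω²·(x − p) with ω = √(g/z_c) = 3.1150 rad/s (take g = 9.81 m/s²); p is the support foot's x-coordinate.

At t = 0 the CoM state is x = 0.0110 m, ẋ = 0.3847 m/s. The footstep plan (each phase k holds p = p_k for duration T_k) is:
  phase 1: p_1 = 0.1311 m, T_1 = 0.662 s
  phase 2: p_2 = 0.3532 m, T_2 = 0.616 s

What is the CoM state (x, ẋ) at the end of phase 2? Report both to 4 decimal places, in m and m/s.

x = -0.3309, ẋ = -2.0153

phase 1: p=0.1311, T=0.662, ωT=2.062130, cosh=3.994941, sinh=3.867758; start (x,ẋ)=(0.011000, 0.384700) → end (x,ẋ)=(0.128973, 0.089881)
phase 2: p=0.3532, T=0.616, ωT=1.918840, cosh=3.479914, sinh=3.333137; start (x,ẋ)=(0.128973, 0.089881) → end (x,ẋ)=(-0.330917, -2.015312)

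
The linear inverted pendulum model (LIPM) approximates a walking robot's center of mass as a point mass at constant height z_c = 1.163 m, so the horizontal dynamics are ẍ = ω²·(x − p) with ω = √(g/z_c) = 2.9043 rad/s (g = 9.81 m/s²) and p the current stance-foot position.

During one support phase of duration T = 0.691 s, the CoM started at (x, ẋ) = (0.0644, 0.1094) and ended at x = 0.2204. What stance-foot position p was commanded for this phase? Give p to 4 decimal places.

p = 0.0578

ωT = 2.9043·0.691 = 2.006871; cosh(ωT) = 3.787206, sinh(ωT) = 3.652797
x(T) = p + (x₀−p)·cosh(ωT) + (ẋ₀/ω)·sinh(ωT) ⇒ p·(1 − cosh) = x(T) − x₀·cosh − (ẋ₀/ω)·sinh
numerator   = 0.2204 − (0.0644)·3.787206 − (0.1094/2.9043)·3.652797 = -0.161091
denominator = 1 − 3.787206 = -2.787206
p = -0.161091 / -2.787206 = 0.0578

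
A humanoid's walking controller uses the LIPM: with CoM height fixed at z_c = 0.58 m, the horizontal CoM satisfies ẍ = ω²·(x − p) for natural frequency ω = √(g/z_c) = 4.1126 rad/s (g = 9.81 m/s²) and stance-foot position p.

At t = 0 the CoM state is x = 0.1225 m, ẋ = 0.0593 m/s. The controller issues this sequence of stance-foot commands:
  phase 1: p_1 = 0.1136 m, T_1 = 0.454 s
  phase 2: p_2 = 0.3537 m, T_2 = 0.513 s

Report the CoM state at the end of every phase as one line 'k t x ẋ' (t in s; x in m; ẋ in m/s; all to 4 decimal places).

phase 1: p=0.1136, T=0.454, ωT=1.867120, cosh=3.312104, sinh=3.157536; start (x,ẋ)=(0.122500, 0.059300) → end (x,ẋ)=(0.188607, 0.311980)
phase 2: p=0.3537, T=0.513, ωT=2.109764, cosh=4.183780, sinh=4.062513; start (x,ẋ)=(0.188607, 0.311980) → end (x,ẋ)=(-0.028834, -1.453040)

1 0.4540 0.1886 0.3120
2 0.9670 -0.0288 -1.4530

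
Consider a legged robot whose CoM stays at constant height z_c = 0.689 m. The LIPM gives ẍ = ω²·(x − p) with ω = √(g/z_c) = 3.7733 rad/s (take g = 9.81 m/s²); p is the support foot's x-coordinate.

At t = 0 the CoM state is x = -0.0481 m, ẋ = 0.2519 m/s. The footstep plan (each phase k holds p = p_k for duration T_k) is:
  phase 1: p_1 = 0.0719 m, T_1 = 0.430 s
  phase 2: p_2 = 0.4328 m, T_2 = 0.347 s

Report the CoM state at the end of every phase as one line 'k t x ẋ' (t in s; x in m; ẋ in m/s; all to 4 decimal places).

phase 1: p=0.0719, T=0.430, ωT=1.622519, cosh=2.631618, sinh=2.434217; start (x,ẋ)=(-0.048100, 0.251900) → end (x,ẋ)=(-0.081389, -0.439299)
phase 2: p=0.4328, T=0.347, ωT=1.309335, cosh=1.986855, sinh=1.716855; start (x,ẋ)=(-0.081389, -0.439299) → end (x,ẋ)=(-0.788701, -4.203851)

1 0.4300 -0.0814 -0.4393
2 0.7770 -0.7887 -4.2039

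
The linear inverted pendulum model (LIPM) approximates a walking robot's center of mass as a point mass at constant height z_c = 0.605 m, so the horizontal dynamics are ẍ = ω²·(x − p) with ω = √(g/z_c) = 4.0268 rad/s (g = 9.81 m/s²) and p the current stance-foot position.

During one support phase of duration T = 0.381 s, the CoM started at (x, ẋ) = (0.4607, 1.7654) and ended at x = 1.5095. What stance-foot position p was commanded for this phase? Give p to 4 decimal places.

ωT = 4.0268·0.381 = 1.534211; cosh(ωT) = 2.426645, sinh(ωT) = 2.211019
x(T) = p + (x₀−p)·cosh(ωT) + (ẋ₀/ω)·sinh(ωT) ⇒ p·(1 − cosh) = x(T) − x₀·cosh − (ẋ₀/ω)·sinh
numerator   = 1.5095 − (0.4607)·2.426645 − (1.7654/4.0268)·2.211019 = -0.577794
denominator = 1 − 2.426645 = -1.426645
p = -0.577794 / -1.426645 = 0.4050

p = 0.4050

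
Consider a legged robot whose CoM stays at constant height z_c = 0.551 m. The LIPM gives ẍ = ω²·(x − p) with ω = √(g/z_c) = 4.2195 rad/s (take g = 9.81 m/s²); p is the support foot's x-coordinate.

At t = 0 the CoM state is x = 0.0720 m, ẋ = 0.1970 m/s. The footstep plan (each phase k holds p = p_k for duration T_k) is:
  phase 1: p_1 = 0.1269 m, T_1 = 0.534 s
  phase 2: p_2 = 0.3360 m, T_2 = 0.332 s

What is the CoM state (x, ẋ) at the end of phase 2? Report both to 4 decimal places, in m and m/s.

phase 1: p=0.1269, T=0.534, ωT=2.253213, cosh=4.811665, sinh=4.706604; start (x,ẋ)=(0.072000, 0.197000) → end (x,ẋ)=(0.082481, -0.142389)
phase 2: p=0.3360, T=0.332, ωT=1.400874, cosh=2.152564, sinh=1.906182; start (x,ẋ)=(0.082481, -0.142389) → end (x,ẋ)=(-0.274040, -2.345586)

x = -0.2740, ẋ = -2.3456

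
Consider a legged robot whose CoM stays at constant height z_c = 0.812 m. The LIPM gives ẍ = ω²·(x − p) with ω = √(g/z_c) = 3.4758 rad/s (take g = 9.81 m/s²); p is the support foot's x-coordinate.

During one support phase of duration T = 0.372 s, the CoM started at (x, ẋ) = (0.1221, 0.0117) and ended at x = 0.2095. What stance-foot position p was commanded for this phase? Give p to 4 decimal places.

p = 0.0369

ωT = 3.4758·0.372 = 1.292998; cosh(ωT) = 1.959070, sinh(ωT) = 1.684623
x(T) = p + (x₀−p)·cosh(ωT) + (ẋ₀/ω)·sinh(ωT) ⇒ p·(1 − cosh) = x(T) − x₀·cosh − (ẋ₀/ω)·sinh
numerator   = 0.2095 − (0.1221)·1.959070 − (0.0117/3.4758)·1.684623 = -0.035373
denominator = 1 − 1.959070 = -0.959070
p = -0.035373 / -0.959070 = 0.0369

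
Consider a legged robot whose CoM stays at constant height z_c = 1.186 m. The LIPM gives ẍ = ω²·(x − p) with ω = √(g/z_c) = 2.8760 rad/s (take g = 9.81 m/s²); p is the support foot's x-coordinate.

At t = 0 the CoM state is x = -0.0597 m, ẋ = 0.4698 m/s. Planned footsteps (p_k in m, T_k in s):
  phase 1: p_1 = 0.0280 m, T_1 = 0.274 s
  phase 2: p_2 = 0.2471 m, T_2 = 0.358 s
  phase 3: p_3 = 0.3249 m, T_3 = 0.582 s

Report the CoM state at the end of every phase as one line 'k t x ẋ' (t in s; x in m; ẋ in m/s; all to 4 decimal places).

phase 1: p=0.0280, T=0.274, ωT=0.788024, cosh=1.326895, sinh=0.872152; start (x,ẋ)=(-0.059700, 0.469800) → end (x,ẋ)=(0.054099, 0.403396)
phase 2: p=0.2471, T=0.358, ωT=1.029608, cosh=1.578557, sinh=1.221411; start (x,ẋ)=(0.054099, 0.403396) → end (x,ẋ)=(0.113756, -0.041185)
phase 3: p=0.3249, T=0.582, ωT=1.673832, cosh=2.760045, sinh=2.572518; start (x,ẋ)=(0.113756, -0.041185) → end (x,ẋ)=(-0.294707, -1.675837)

1 0.2740 0.0541 0.4034
2 0.6320 0.1138 -0.0412
3 1.2140 -0.2947 -1.6758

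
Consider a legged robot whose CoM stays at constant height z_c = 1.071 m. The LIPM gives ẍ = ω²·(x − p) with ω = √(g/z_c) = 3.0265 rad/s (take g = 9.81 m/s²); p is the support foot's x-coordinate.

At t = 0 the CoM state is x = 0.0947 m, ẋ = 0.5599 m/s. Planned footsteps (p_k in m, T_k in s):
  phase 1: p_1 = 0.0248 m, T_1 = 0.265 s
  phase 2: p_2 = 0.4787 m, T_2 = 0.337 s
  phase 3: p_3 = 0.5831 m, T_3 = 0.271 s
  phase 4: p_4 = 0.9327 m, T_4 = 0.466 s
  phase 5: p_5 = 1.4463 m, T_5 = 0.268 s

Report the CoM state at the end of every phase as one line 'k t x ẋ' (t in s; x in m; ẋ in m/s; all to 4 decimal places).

1 0.2650 0.2832 0.9383
2 0.6020 0.5464 0.7565
3 0.8730 0.7621 0.9237
4 1.3390 1.1504 1.0102
5 1.6070 1.3490 0.5523

phase 1: p=0.0248, T=0.265, ωT=0.802023, cosh=1.339234, sinh=0.890813; start (x,ẋ)=(0.094700, 0.559900) → end (x,ẋ)=(0.283212, 0.938291)
phase 2: p=0.4787, T=0.337, ωT=1.019931, cosh=1.566811, sinh=1.206191; start (x,ẋ)=(0.283212, 0.938291) → end (x,ẋ)=(0.546357, 0.756488)
phase 3: p=0.5831, T=0.271, ωT=0.820182, cosh=1.355632, sinh=0.915280; start (x,ẋ)=(0.546357, 0.756488) → end (x,ẋ)=(0.762068, 0.923737)
phase 4: p=0.9327, T=0.466, ωT=1.410349, cosh=2.170722, sinh=1.926664; start (x,ẋ)=(0.762068, 0.923737) → end (x,ẋ)=(1.150355, 1.010214)
phase 5: p=1.4463, T=0.268, ωT=0.811102, cosh=1.347377, sinh=0.903009; start (x,ẋ)=(1.150355, 1.010214) → end (x,ẋ)=(1.348965, 0.552334)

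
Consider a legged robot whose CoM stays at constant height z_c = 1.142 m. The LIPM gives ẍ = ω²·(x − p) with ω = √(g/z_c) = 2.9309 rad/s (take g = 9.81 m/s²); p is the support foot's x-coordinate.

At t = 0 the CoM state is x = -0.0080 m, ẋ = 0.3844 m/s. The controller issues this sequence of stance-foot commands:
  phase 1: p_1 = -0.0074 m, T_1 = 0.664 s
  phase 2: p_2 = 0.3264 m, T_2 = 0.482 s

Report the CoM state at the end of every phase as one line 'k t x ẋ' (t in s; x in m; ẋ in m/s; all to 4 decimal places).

1 0.6640 0.4402 1.3671
2 1.1460 1.4751 3.6182

phase 1: p=-0.0074, T=0.664, ωT=1.946118, cosh=3.572140, sinh=3.429312; start (x,ẋ)=(-0.008000, 0.384400) → end (x,ẋ)=(0.440226, 1.367100)
phase 2: p=0.3264, T=0.482, ωT=1.412694, cosh=2.175245, sinh=1.931759; start (x,ẋ)=(0.440226, 1.367100) → end (x,ẋ)=(1.475055, 3.618235)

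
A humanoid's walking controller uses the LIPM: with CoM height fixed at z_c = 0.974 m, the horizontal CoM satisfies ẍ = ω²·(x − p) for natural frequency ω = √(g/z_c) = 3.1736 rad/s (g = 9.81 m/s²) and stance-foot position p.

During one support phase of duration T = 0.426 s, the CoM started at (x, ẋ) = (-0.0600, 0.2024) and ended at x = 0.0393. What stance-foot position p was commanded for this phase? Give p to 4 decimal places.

ωT = 3.1736·0.426 = 1.351954; cosh(ωT) = 2.061852, sinh(ωT) = 1.803117
x(T) = p + (x₀−p)·cosh(ωT) + (ẋ₀/ω)·sinh(ωT) ⇒ p·(1 − cosh) = x(T) − x₀·cosh − (ẋ₀/ω)·sinh
numerator   = 0.0393 − (-0.0600)·2.061852 − (0.2024/3.1736)·1.803117 = 0.048015
denominator = 1 − 2.061852 = -1.061852
p = 0.048015 / -1.061852 = -0.0452

p = -0.0452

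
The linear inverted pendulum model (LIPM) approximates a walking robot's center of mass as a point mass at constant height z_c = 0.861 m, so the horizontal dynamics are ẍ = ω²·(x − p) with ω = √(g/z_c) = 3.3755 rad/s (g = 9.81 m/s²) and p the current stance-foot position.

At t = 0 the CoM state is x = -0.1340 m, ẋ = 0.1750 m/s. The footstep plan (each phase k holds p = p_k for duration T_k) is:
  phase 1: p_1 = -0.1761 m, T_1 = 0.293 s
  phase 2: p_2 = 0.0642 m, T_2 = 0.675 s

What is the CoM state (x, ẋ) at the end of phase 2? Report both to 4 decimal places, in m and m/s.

phase 1: p=-0.1761, T=0.293, ωT=0.989021, cosh=1.530271, sinh=1.158331; start (x,ẋ)=(-0.134000, 0.175000) → end (x,ẋ)=(-0.051623, 0.432406)
phase 2: p=0.0642, T=0.675, ωT=2.278463, cosh=4.932051, sinh=4.829609; start (x,ẋ)=(-0.051623, 0.432406) → end (x,ẋ)=(0.111635, 0.244465)

x = 0.1116, ẋ = 0.2445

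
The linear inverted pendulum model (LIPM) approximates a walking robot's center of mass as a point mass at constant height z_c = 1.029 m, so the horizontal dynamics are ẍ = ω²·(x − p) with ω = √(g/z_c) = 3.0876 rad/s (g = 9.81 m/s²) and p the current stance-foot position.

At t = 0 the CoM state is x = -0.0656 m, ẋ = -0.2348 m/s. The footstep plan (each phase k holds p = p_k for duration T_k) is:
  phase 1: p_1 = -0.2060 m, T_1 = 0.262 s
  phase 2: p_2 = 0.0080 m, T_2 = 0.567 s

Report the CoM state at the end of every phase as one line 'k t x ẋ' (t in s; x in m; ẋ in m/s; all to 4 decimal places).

1 0.2620 -0.0856 0.0743
2 0.8290 -0.2023 -0.5862

phase 1: p=-0.2060, T=0.262, ωT=0.808951, cosh=1.345438, sinh=0.900113; start (x,ẋ)=(-0.065600, -0.234800) → end (x,ẋ)=(-0.085551, 0.074289)
phase 2: p=0.0080, T=0.567, ωT=1.750669, cosh=2.966056, sinh=2.792399; start (x,ẋ)=(-0.085551, 0.074289) → end (x,ẋ)=(-0.202290, -0.586229)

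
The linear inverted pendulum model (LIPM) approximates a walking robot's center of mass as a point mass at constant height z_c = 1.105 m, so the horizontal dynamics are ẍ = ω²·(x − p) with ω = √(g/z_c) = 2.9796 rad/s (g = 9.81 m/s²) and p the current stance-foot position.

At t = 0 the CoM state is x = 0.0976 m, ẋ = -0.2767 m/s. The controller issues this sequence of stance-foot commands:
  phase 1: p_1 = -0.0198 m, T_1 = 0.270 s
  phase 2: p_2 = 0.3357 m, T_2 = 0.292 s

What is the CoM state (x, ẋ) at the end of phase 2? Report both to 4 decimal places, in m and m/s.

x = -0.0779, ẋ = -0.9060

phase 1: p=-0.0198, T=0.270, ωT=0.804492, cosh=1.341438, sinh=0.894123; start (x,ẋ)=(0.097600, -0.276700) → end (x,ẋ)=(0.054652, -0.058407)
phase 2: p=0.3357, T=0.292, ωT=0.870043, cosh=1.402974, sinh=0.984040; start (x,ẋ)=(0.054652, -0.058407) → end (x,ẋ)=(-0.077892, -0.905989)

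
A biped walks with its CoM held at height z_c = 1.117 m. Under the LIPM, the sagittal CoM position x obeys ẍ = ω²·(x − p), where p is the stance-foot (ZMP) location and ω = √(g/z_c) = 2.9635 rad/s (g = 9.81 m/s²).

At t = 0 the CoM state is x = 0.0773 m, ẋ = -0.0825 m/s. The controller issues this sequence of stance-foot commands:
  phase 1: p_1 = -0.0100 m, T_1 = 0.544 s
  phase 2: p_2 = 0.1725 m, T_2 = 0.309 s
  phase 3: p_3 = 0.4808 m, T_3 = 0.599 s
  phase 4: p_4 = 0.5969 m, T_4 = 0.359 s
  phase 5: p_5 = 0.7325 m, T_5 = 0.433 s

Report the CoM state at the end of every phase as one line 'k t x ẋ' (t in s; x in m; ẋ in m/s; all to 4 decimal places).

1 0.5440 0.1505 0.4077
2 0.8530 0.2850 0.5226
3 1.4520 0.3919 -0.0765
4 1.8110 0.2316 -0.8993
5 2.2440 -0.7459 -4.2192

phase 1: p=-0.0100, T=0.544, ωT=1.612144, cosh=2.606504, sinh=2.407045; start (x,ẋ)=(0.077300, -0.082500) → end (x,ẋ)=(0.150539, 0.407698)
phase 2: p=0.1725, T=0.309, ωT=0.915721, cosh=1.449403, sinh=1.049175; start (x,ẋ)=(0.150539, 0.407698) → end (x,ẋ)=(0.285008, 0.522637)
phase 3: p=0.4808, T=0.599, ωT=1.775136, cosh=3.035273, sinh=2.865813; start (x,ẋ)=(0.285008, 0.522637) → end (x,ẋ)=(0.391926, -0.076485)
phase 4: p=0.5969, T=0.359, ωT=1.063896, cosh=1.621374, sinh=1.276266; start (x,ẋ)=(0.391926, -0.076485) → end (x,ẋ)=(0.231621, -0.899266)
phase 5: p=0.7325, T=0.433, ωT=1.283195, cosh=1.942651, sinh=1.665500; start (x,ẋ)=(0.231621, -0.899266) → end (x,ẋ)=(-0.745924, -4.219152)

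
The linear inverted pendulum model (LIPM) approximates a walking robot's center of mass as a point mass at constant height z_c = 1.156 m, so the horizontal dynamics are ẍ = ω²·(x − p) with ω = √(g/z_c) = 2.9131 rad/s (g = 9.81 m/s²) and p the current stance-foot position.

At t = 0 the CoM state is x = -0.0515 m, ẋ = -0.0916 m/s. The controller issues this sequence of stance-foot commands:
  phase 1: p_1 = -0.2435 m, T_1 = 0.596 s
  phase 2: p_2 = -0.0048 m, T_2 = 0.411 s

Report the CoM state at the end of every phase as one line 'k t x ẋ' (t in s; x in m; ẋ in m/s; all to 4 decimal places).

phase 1: p=-0.2435, T=0.596, ωT=1.736208, cosh=2.925983, sinh=2.749795; start (x,ẋ)=(-0.051500, -0.091600) → end (x,ẋ)=(0.231824, 1.269982)
phase 2: p=-0.0048, T=0.411, ωT=1.197284, cosh=1.806563, sinh=1.504549; start (x,ẋ)=(0.231824, 1.269982) → end (x,ẋ)=(1.078592, 3.331401)

1 0.5960 0.2318 1.2700
2 1.0070 1.0786 3.3314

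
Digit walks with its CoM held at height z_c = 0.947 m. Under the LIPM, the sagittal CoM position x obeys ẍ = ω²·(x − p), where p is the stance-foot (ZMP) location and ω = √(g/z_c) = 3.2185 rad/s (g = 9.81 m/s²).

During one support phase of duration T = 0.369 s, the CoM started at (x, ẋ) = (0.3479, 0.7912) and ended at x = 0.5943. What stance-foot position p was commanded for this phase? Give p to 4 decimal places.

p = 0.4984

ωT = 3.2185·0.369 = 1.187627; cosh(ωT) = 1.792116, sinh(ωT) = 1.487172
x(T) = p + (x₀−p)·cosh(ωT) + (ẋ₀/ω)·sinh(ωT) ⇒ p·(1 − cosh) = x(T) − x₀·cosh − (ẋ₀/ω)·sinh
numerator   = 0.5943 − (0.3479)·1.792116 − (0.7912/3.2185)·1.487172 = -0.394767
denominator = 1 − 1.792116 = -0.792116
p = -0.394767 / -0.792116 = 0.4984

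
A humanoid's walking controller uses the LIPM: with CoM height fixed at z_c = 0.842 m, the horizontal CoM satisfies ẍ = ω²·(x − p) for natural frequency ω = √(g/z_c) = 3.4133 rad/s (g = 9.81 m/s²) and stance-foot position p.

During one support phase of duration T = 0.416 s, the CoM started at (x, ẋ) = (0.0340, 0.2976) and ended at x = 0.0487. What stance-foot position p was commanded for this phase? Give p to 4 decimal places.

ωT = 3.4133·0.416 = 1.419933; cosh(ωT) = 2.189286, sinh(ωT) = 1.947556
x(T) = p + (x₀−p)·cosh(ωT) + (ẋ₀/ω)·sinh(ωT) ⇒ p·(1 − cosh) = x(T) − x₀·cosh − (ẋ₀/ω)·sinh
numerator   = 0.0487 − (0.0340)·2.189286 − (0.2976/3.4133)·1.947556 = -0.195540
denominator = 1 − 2.189286 = -1.189286
p = -0.195540 / -1.189286 = 0.1644

p = 0.1644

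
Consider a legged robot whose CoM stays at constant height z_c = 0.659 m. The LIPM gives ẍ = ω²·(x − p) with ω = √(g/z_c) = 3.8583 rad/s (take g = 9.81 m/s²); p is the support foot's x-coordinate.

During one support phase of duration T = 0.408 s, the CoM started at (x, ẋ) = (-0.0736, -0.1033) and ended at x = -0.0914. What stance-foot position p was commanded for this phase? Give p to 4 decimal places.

ωT = 3.8583·0.408 = 1.574186; cosh(ωT) = 2.516994, sinh(ωT) = 2.309818
x(T) = p + (x₀−p)·cosh(ωT) + (ẋ₀/ω)·sinh(ωT) ⇒ p·(1 − cosh) = x(T) − x₀·cosh − (ẋ₀/ω)·sinh
numerator   = -0.0914 − (-0.0736)·2.516994 − (-0.1033/3.8583)·2.309818 = 0.155693
denominator = 1 − 2.516994 = -1.516994
p = 0.155693 / -1.516994 = -0.1026

p = -0.1026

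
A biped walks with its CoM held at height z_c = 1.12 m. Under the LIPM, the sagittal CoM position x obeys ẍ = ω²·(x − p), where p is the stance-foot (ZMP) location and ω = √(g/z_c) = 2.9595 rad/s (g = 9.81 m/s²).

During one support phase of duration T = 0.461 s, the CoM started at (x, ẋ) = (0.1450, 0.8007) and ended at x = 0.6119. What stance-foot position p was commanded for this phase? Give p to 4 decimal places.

ωT = 2.9595·0.461 = 1.364329; cosh(ωT) = 2.084325, sinh(ωT) = 1.828773
x(T) = p + (x₀−p)·cosh(ωT) + (ẋ₀/ω)·sinh(ωT) ⇒ p·(1 − cosh) = x(T) − x₀·cosh − (ẋ₀/ω)·sinh
numerator   = 0.6119 − (0.1450)·2.084325 − (0.8007/2.9595)·1.828773 = -0.185106
denominator = 1 − 2.084325 = -1.084325
p = -0.185106 / -1.084325 = 0.1707

p = 0.1707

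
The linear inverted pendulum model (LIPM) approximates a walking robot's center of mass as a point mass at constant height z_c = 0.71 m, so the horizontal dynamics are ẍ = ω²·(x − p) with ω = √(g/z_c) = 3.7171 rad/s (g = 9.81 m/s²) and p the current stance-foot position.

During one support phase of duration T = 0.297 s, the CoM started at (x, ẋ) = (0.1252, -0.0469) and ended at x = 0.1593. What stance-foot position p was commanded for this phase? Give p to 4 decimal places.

p = 0.0495

ωT = 3.7171·0.297 = 1.103979; cosh(ωT) = 1.673846, sinh(ωT) = 1.342297
x(T) = p + (x₀−p)·cosh(ωT) + (ẋ₀/ω)·sinh(ωT) ⇒ p·(1 − cosh) = x(T) − x₀·cosh − (ẋ₀/ω)·sinh
numerator   = 0.1593 − (0.1252)·1.673846 − (-0.0469/3.7171)·1.342297 = -0.033329
denominator = 1 − 1.673846 = -0.673846
p = -0.033329 / -0.673846 = 0.0495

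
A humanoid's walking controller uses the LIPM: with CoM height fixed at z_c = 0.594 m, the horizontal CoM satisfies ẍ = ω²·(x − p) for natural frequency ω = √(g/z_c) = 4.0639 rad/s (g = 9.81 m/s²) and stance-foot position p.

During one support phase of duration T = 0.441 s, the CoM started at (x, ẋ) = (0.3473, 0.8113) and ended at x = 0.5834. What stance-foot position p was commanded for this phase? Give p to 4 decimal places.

p = 0.5135

ωT = 4.0639·0.441 = 1.792180; cosh(ωT) = 3.084560, sinh(ωT) = 2.917963
x(T) = p + (x₀−p)·cosh(ωT) + (ẋ₀/ω)·sinh(ωT) ⇒ p·(1 − cosh) = x(T) − x₀·cosh − (ẋ₀/ω)·sinh
numerator   = 0.5834 − (0.3473)·3.084560 − (0.8113/4.0639)·2.917963 = -1.070398
denominator = 1 − 3.084560 = -2.084560
p = -1.070398 / -2.084560 = 0.5135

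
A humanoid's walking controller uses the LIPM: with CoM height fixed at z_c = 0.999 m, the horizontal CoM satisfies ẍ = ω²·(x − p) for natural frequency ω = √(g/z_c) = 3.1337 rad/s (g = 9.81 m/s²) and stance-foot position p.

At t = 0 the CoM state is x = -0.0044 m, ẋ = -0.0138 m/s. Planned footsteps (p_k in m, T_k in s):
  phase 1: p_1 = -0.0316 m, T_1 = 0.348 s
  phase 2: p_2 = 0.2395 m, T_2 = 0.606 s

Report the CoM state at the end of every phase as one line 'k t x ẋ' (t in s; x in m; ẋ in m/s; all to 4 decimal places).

phase 1: p=-0.0316, T=0.348, ωT=1.090528, cosh=1.655941, sinh=1.319902; start (x,ẋ)=(-0.004400, -0.013800) → end (x,ẋ)=(0.007629, 0.089652)
phase 2: p=0.2395, T=0.606, ωT=1.899022, cosh=3.414538, sinh=3.264823; start (x,ẋ)=(0.007629, 0.089652) → end (x,ẋ)=(-0.458829, -2.066145)

1 0.3480 0.0076 0.0897
2 0.9540 -0.4588 -2.0661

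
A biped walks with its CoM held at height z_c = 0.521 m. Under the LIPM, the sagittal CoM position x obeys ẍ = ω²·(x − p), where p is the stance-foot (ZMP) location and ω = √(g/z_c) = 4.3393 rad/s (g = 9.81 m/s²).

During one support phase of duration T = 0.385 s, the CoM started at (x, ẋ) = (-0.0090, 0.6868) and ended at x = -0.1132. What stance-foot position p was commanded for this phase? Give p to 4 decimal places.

p = 0.2821

ωT = 4.3393·0.385 = 1.670630; cosh(ωT) = 2.751823, sinh(ωT) = 2.563695
x(T) = p + (x₀−p)·cosh(ωT) + (ẋ₀/ω)·sinh(ωT) ⇒ p·(1 − cosh) = x(T) − x₀·cosh − (ẋ₀/ω)·sinh
numerator   = -0.1132 − (-0.0090)·2.751823 − (0.6868/4.3393)·2.563695 = -0.494201
denominator = 1 − 2.751823 = -1.751823
p = -0.494201 / -1.751823 = 0.2821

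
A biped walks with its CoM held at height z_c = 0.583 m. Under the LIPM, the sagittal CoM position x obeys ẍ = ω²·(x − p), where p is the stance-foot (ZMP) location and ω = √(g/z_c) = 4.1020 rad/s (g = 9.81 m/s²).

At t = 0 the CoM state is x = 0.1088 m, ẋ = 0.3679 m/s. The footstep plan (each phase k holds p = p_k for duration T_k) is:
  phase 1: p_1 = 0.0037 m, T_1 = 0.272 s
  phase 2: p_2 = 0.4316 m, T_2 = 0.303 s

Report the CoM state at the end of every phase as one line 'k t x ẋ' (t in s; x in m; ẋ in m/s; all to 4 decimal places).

phase 1: p=0.0037, T=0.272, ωT=1.115744, cosh=1.689755, sinh=1.362083; start (x,ẋ)=(0.108800, 0.367900) → end (x,ẋ)=(0.303456, 1.208882)
phase 2: p=0.4316, T=0.303, ωT=1.242906, cosh=1.877107, sinh=1.588563; start (x,ẋ)=(0.303456, 1.208882) → end (x,ẋ)=(0.659218, 1.434177)

1 0.2720 0.3035 1.2089
2 0.5750 0.6592 1.4342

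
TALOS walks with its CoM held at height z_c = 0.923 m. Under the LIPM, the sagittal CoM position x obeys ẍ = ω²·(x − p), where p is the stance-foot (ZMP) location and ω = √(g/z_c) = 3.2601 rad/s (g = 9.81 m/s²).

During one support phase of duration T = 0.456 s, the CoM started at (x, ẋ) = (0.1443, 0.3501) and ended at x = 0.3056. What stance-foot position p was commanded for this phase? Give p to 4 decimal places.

ωT = 3.2601·0.456 = 1.486606; cosh(ωT) = 2.324099, sinh(ωT) = 2.097960
x(T) = p + (x₀−p)·cosh(ωT) + (ẋ₀/ω)·sinh(ωT) ⇒ p·(1 − cosh) = x(T) − x₀·cosh − (ẋ₀/ω)·sinh
numerator   = 0.3056 − (0.1443)·2.324099 − (0.3501/3.2601)·2.097960 = -0.255066
denominator = 1 − 2.324099 = -1.324099
p = -0.255066 / -1.324099 = 0.1926

p = 0.1926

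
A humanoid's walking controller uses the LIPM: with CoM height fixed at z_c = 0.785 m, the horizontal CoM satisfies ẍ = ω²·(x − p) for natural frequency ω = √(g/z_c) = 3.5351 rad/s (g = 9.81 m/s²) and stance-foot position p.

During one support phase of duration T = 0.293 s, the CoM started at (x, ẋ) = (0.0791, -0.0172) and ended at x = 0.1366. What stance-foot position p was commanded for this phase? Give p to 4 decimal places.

p = -0.0292

ωT = 3.5351·0.293 = 1.035784; cosh(ωT) = 1.586131, sinh(ωT) = 1.231184
x(T) = p + (x₀−p)·cosh(ωT) + (ẋ₀/ω)·sinh(ωT) ⇒ p·(1 − cosh) = x(T) − x₀·cosh − (ẋ₀/ω)·sinh
numerator   = 0.1366 − (0.0791)·1.586131 − (-0.0172/3.5351)·1.231184 = 0.017127
denominator = 1 − 1.586131 = -0.586131
p = 0.017127 / -0.586131 = -0.0292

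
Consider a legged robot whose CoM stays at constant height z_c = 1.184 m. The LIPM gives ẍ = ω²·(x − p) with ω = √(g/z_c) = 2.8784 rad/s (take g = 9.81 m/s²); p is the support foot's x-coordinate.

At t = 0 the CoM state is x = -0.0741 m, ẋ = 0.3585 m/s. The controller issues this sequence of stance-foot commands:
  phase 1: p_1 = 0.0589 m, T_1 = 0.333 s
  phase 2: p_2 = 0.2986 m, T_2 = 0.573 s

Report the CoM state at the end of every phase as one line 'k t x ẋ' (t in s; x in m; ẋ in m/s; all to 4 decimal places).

phase 1: p=0.0589, T=0.333, ωT=0.958507, cosh=1.495633, sinh=1.112168; start (x,ẋ)=(-0.074100, 0.358500) → end (x,ẋ)=(-0.001500, 0.110416)
phase 2: p=0.2986, T=0.573, ωT=1.649323, cosh=2.697818, sinh=2.505639; start (x,ẋ)=(-0.001500, 0.110416) → end (x,ẋ)=(-0.414900, -1.866511)

1 0.3330 -0.0015 0.1104
2 0.9060 -0.4149 -1.8665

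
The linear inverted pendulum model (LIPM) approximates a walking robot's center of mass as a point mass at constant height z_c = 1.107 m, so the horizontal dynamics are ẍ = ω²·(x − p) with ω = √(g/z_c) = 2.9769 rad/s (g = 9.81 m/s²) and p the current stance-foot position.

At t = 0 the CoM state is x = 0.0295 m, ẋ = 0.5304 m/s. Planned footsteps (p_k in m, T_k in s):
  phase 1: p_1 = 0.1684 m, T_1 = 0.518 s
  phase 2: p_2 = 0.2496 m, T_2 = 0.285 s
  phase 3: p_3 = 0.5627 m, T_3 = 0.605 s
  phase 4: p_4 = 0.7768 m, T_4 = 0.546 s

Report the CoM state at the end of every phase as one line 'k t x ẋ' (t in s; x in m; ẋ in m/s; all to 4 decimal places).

phase 1: p=0.1684, T=0.518, ωT=1.542034, cosh=2.444017, sinh=2.230072; start (x,ẋ)=(0.029500, 0.530400) → end (x,ẋ)=(0.226262, 0.374191)
phase 2: p=0.2496, T=0.285, ωT=0.848416, cosh=1.382019, sinh=0.953926; start (x,ẋ)=(0.226262, 0.374191) → end (x,ẋ)=(0.337254, 0.450866)
phase 3: p=0.5627, T=0.605, ωT=1.801025, cosh=3.110489, sinh=2.945359; start (x,ẋ)=(0.337254, 0.450866) → end (x,ẋ)=(0.307540, -0.574310)
phase 4: p=0.7768, T=0.546, ωT=1.625387, cosh=2.638611, sinh=2.441776; start (x,ẋ)=(0.307540, -0.574310) → end (x,ẋ)=(-0.932467, -4.926394)

1 0.5180 0.2263 0.3742
2 0.8030 0.3373 0.4509
3 1.4080 0.3075 -0.5743
4 1.9540 -0.9325 -4.9264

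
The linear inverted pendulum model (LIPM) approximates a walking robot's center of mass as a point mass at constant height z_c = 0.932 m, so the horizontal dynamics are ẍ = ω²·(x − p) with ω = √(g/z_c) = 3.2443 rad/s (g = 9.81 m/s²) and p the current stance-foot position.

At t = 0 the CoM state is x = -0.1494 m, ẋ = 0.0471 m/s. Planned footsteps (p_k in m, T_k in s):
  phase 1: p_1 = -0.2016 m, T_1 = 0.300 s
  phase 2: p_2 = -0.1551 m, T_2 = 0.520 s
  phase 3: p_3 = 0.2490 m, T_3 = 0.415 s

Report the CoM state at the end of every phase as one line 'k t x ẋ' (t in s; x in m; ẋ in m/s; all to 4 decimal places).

phase 1: p=-0.2016, T=0.300, ωT=0.973290, cosh=1.512238, sinh=1.134400; start (x,ẋ)=(-0.149400, 0.047100) → end (x,ẋ)=(-0.106192, 0.263340)
phase 2: p=-0.1551, T=0.520, ωT=1.687036, cosh=2.794254, sinh=2.609187; start (x,ẋ)=(-0.106192, 0.263340) → end (x,ẋ)=(0.193348, 1.149842)
phase 3: p=0.2490, T=0.415, ωT=1.346384, cosh=2.051842, sinh=1.791662; start (x,ẋ)=(0.193348, 1.149842) → end (x,ẋ)=(0.769811, 2.035808)

1 0.3000 -0.1062 0.2633
2 0.8200 0.1933 1.1498
3 1.2350 0.7698 2.0358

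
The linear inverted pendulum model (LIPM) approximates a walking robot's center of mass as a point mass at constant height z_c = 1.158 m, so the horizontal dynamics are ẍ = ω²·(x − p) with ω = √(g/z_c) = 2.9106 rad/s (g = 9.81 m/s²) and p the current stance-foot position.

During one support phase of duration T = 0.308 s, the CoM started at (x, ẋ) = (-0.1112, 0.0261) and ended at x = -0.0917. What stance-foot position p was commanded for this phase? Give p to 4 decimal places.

ωT = 2.9106·0.308 = 0.896465; cosh(ωT) = 1.429466, sinh(ωT) = 1.021457
x(T) = p + (x₀−p)·cosh(ωT) + (ẋ₀/ω)·sinh(ωT) ⇒ p·(1 − cosh) = x(T) − x₀·cosh − (ẋ₀/ω)·sinh
numerator   = -0.0917 − (-0.1112)·1.429466 − (0.0261/2.9106)·1.021457 = 0.058097
denominator = 1 − 1.429466 = -0.429466
p = 0.058097 / -0.429466 = -0.1353

p = -0.1353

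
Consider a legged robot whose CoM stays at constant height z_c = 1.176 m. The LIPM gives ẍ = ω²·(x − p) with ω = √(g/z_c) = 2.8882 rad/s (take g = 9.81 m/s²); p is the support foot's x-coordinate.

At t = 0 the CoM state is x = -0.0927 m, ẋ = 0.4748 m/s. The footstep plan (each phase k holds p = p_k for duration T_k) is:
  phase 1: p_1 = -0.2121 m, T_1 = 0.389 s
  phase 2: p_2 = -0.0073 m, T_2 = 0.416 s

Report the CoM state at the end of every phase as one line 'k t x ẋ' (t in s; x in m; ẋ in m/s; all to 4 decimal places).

1 0.3890 0.2170 1.2816
2 0.8050 1.0703 3.3031

phase 1: p=-0.2121, T=0.389, ωT=1.123510, cosh=1.700383, sinh=1.375247; start (x,ẋ)=(-0.092700, 0.474800) → end (x,ẋ)=(0.217007, 1.281597)
phase 2: p=-0.0073, T=0.416, ωT=1.201491, cosh=1.812908, sinh=1.512163; start (x,ẋ)=(0.217007, 1.281597) → end (x,ẋ)=(1.070348, 3.303063)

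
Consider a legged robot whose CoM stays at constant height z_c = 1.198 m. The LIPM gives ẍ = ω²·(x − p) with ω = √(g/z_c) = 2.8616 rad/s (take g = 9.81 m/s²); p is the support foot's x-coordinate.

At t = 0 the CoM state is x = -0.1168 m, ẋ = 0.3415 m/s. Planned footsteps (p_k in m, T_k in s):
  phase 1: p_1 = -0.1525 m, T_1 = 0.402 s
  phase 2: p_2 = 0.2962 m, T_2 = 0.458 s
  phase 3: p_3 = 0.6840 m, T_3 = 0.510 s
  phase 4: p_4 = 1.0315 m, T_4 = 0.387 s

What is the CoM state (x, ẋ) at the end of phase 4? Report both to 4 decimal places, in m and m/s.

phase 1: p=-0.1525, T=0.402, ωT=1.150363, cosh=1.737931, sinh=1.421409; start (x,ẋ)=(-0.116800, 0.341500) → end (x,ẋ)=(0.079173, 0.738713)
phase 2: p=0.2962, T=0.458, ωT=1.310613, cosh=1.989050, sinh=1.719395; start (x,ẋ)=(0.079173, 0.738713) → end (x,ẋ)=(0.308380, 0.401519)
phase 3: p=0.6840, T=0.510, ωT=1.459416, cosh=2.267909, sinh=2.035537; start (x,ẋ)=(0.308380, 0.401519) → end (x,ẋ)=(0.117740, -1.277337)
phase 4: p=1.0315, T=0.387, ωT=1.107439, cosh=1.678501, sinh=1.348097; start (x,ẋ)=(0.117740, -1.277337) → end (x,ẋ)=(-1.103999, -5.669037)

x = -1.1040, ẋ = -5.6690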